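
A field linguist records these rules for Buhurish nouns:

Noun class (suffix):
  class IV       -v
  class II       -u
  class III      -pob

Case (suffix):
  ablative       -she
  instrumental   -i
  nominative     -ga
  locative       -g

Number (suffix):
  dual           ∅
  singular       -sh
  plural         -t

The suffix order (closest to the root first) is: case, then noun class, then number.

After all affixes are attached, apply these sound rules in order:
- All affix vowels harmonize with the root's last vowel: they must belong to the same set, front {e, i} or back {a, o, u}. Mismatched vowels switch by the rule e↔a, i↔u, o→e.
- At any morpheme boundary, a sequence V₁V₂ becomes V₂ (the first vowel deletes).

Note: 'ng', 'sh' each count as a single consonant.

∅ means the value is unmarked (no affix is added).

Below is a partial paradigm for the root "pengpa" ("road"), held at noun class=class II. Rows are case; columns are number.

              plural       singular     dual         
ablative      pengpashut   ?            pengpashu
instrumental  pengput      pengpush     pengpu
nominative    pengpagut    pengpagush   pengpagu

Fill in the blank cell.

Attach case ablative -she → pengpashe.
Attach noun class class II -u → pengpasheu.
Attach number singular -sh → pengpasheush.
Apply vowel harmony: pengpasheush → pengpashaush.
Apply vowel deletion: pengpashaush → pengpashush.

pengpashush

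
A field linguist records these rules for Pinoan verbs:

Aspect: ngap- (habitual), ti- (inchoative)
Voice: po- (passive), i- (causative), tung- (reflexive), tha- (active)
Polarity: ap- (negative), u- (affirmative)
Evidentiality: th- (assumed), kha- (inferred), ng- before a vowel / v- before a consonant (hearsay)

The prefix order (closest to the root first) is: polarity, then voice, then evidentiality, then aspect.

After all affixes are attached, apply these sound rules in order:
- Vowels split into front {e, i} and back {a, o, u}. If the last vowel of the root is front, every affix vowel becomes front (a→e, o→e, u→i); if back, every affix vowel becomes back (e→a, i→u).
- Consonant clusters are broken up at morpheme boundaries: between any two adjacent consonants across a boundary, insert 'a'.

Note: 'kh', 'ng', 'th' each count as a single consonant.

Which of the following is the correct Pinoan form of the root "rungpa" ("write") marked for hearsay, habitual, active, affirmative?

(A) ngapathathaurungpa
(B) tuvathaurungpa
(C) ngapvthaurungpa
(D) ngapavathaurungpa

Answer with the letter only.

D

Attach polarity affirmative u- → urungpa.
Attach voice active tha- → thaurungpa.
Attach evidentiality hearsay v- (before consonant 'th') → vthaurungpa.
Attach aspect habitual ngap- → ngapvthaurungpa.
Vowel harmony: no change.
Apply epenthesis: ngapvthaurungpa → ngapavathaurungpa.
So the correct form is ngapavathaurungpa, option (D).
(C) ngapvthaurungpa is wrong: it fails to apply the sound rule(s).
(B) tuvathaurungpa is wrong: it uses inchoative instead of habitual for aspect.
(A) ngapathathaurungpa is wrong: it uses assumed instead of hearsay for evidentiality.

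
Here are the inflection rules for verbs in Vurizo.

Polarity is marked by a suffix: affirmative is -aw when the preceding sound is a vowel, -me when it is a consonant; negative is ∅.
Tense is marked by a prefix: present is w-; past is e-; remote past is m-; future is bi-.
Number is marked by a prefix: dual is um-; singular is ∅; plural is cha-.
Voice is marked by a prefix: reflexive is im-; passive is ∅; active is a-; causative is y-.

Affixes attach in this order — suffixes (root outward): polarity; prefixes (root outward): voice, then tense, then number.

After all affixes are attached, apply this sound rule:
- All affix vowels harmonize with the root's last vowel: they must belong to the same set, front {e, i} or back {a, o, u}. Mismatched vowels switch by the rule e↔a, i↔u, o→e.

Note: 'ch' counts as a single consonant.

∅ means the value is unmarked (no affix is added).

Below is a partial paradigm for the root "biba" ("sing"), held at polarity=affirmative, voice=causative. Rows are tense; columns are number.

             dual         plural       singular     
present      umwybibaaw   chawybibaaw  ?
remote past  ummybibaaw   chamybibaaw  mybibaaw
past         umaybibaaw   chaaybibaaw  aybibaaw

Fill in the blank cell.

Attach polarity affirmative -aw (after vowel 'a') → bibaaw.
Attach voice causative y- → ybibaaw.
Attach tense present w- → wybibaaw.
number = singular: zero marking, form stays wybibaaw.
Vowel harmony: no change.

wybibaaw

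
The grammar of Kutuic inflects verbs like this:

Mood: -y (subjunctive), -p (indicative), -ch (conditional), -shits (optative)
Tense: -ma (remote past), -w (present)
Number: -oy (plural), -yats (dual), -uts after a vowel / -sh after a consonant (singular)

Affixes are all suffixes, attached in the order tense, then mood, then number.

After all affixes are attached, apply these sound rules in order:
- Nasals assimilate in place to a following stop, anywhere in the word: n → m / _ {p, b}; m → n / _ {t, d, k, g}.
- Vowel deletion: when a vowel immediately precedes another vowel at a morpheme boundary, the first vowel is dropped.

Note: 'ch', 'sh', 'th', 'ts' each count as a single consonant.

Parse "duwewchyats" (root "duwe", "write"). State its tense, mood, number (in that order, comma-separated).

present, conditional, dual

Segment: duwe-w-ch-yats.
tense: -w → present.
mood: -ch → conditional.
number: -yats → dual.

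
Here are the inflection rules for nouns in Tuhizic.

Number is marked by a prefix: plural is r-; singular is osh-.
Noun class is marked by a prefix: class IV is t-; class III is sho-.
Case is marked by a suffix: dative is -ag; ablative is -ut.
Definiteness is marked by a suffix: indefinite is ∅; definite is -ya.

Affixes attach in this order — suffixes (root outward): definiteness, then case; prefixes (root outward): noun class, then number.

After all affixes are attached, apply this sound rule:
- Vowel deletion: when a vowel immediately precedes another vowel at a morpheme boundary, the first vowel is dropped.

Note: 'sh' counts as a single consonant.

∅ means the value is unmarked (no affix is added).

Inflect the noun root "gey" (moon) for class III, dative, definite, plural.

rshogeyyag

Attach noun class class III sho- → shogey.
Attach definiteness definite -ya → shogeyya.
Attach case dative -ag → shogeyyaag.
Attach number plural r- → rshogeyyaag.
Apply vowel deletion: rshogeyyaag → rshogeyyag.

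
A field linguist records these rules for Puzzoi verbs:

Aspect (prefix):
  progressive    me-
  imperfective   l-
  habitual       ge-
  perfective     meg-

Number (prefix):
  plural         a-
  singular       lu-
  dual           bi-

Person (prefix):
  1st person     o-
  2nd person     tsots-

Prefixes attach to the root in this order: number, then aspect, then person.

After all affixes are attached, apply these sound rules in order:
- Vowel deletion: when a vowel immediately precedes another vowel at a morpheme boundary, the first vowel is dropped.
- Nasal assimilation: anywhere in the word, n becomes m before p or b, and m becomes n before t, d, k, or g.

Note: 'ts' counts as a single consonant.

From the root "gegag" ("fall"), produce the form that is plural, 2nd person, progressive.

tsotsmagegag

Attach number plural a- → agegag.
Attach aspect progressive me- → meagegag.
Attach person 2nd person tsots- → tsotsmeagegag.
Apply vowel deletion: tsotsmeagegag → tsotsmagegag.
Nasal assimilation: no change.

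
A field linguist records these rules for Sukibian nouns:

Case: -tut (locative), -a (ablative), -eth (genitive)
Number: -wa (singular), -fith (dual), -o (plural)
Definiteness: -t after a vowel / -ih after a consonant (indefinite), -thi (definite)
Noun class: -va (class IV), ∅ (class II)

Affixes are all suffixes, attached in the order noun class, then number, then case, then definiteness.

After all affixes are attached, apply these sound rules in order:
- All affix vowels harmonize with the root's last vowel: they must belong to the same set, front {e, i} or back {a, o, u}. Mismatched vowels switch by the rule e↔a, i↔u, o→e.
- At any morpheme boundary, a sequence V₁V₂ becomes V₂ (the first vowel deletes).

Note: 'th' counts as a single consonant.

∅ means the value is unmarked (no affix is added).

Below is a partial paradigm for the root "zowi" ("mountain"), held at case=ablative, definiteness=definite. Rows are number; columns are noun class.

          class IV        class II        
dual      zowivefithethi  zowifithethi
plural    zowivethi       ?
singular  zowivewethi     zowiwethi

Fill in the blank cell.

zowethi

noun class = class II: zero marking, form stays zowi.
Attach number plural -o → zowio.
Attach case ablative -a → zowioa.
Attach definiteness definite -thi → zowioathi.
Apply vowel harmony: zowioathi → zowieethi.
Apply vowel deletion: zowieethi → zowethi.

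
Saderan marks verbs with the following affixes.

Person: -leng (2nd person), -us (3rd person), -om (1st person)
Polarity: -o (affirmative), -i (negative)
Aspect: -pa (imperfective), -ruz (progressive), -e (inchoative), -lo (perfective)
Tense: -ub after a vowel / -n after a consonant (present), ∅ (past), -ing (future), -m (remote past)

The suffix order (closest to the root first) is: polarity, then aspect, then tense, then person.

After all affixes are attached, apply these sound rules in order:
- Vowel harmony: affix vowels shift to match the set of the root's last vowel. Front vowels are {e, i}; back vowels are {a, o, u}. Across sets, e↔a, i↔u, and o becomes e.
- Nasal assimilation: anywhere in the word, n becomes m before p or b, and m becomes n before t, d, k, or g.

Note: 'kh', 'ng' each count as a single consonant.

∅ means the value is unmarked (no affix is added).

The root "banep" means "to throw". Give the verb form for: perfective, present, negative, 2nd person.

Attach polarity negative -i → banepi.
Attach aspect perfective -lo → banepilo.
Attach tense present -ub (after vowel 'o') → banepiloub.
Attach person 2nd person -leng → banepiloubleng.
Apply vowel harmony: banepiloubleng → banepileibleng.
Nasal assimilation: no change.

banepileibleng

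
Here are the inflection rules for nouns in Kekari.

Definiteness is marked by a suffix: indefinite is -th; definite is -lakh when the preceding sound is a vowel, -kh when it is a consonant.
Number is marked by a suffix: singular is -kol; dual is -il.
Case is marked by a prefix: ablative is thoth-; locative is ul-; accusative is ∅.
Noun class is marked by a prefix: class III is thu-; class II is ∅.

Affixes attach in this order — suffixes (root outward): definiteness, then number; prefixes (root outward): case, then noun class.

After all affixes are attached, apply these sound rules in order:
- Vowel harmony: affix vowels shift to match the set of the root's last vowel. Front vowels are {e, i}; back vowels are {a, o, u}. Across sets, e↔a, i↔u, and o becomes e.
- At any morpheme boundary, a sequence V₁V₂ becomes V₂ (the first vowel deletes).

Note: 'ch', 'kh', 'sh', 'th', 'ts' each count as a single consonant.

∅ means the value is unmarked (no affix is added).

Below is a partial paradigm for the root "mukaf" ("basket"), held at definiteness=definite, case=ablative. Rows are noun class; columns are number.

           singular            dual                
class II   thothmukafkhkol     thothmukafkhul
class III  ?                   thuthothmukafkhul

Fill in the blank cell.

thuthothmukafkhkol

Attach definiteness definite -kh (after consonant 'f') → mukafkh.
Attach case ablative thoth- → thothmukafkh.
Attach noun class class III thu- → thuthothmukafkh.
Attach number singular -kol → thuthothmukafkhkol.
Vowel harmony: no change.
Vowel deletion: no change.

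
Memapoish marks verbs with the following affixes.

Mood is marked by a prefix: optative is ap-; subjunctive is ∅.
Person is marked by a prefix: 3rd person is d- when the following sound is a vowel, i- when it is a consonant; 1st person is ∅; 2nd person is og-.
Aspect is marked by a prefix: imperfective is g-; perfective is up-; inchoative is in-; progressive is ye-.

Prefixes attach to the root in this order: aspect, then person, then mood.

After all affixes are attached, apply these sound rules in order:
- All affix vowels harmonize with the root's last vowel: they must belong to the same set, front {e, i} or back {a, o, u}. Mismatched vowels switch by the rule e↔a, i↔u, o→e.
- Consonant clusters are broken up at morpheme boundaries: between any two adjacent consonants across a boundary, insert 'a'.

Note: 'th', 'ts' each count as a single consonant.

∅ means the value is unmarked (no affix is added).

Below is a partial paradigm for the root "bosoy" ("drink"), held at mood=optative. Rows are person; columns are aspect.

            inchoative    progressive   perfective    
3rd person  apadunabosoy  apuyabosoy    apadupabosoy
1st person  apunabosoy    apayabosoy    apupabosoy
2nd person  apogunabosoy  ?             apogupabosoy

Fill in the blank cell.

Attach aspect progressive ye- → yebosoy.
Attach person 2nd person og- → ogyebosoy.
Attach mood optative ap- → apogyebosoy.
Apply vowel harmony: apogyebosoy → apogyabosoy.
Apply epenthesis: apogyabosoy → apogayabosoy.

apogayabosoy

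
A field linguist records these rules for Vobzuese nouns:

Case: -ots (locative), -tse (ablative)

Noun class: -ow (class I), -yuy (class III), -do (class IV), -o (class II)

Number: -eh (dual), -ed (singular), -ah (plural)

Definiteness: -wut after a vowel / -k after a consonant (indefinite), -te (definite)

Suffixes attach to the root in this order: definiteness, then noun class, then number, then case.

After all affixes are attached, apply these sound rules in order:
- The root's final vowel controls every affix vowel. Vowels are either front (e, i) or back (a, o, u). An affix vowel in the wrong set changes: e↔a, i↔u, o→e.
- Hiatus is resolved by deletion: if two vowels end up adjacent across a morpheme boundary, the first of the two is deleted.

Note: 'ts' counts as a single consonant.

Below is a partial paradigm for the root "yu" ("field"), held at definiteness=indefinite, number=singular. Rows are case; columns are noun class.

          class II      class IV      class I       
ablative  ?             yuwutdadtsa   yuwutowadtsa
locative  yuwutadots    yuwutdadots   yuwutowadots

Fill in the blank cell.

yuwutadtsa

Attach definiteness indefinite -wut (after vowel 'u') → yuwut.
Attach noun class class II -o → yuwuto.
Attach number singular -ed → yuwutoed.
Attach case ablative -tse → yuwutoedtse.
Apply vowel harmony: yuwutoedtse → yuwutoadtsa.
Apply vowel deletion: yuwutoadtsa → yuwutadtsa.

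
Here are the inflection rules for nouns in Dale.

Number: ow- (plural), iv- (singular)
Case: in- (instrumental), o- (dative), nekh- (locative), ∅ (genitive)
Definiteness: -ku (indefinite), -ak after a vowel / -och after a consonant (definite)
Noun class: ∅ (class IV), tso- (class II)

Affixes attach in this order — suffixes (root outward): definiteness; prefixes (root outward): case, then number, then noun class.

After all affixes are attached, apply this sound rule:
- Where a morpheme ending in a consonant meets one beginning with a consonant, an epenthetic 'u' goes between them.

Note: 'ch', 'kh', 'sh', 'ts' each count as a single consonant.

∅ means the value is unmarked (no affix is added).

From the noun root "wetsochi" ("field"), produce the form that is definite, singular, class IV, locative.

Attach definiteness definite -ak (after vowel 'i') → wetsochiak.
Attach case locative nekh- → nekhwetsochiak.
Attach number singular iv- → ivnekhwetsochiak.
noun class = class IV: zero marking, form stays ivnekhwetsochiak.
Apply epenthesis: ivnekhwetsochiak → ivunekhuwetsochiak.

ivunekhuwetsochiak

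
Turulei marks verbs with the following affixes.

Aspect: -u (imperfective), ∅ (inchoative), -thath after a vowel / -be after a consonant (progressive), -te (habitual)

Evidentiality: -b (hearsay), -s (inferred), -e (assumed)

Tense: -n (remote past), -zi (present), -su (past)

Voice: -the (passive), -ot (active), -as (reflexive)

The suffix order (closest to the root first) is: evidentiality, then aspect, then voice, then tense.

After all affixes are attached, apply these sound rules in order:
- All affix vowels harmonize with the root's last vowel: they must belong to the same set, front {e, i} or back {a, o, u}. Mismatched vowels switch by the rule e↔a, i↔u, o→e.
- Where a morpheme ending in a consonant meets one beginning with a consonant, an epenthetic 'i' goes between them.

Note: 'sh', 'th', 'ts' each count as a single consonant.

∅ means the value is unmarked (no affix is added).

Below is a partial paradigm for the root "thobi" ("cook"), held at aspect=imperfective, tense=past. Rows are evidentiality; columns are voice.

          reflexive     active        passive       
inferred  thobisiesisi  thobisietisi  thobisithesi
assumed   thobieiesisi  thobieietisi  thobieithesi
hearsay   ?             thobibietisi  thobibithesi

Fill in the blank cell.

thobibiesisi

Attach evidentiality hearsay -b → thobib.
Attach aspect imperfective -u → thobibu.
Attach voice reflexive -as → thobibuas.
Attach tense past -su → thobibuassu.
Apply vowel harmony: thobibuassu → thobibiessi.
Apply epenthesis: thobibiessi → thobibiesisi.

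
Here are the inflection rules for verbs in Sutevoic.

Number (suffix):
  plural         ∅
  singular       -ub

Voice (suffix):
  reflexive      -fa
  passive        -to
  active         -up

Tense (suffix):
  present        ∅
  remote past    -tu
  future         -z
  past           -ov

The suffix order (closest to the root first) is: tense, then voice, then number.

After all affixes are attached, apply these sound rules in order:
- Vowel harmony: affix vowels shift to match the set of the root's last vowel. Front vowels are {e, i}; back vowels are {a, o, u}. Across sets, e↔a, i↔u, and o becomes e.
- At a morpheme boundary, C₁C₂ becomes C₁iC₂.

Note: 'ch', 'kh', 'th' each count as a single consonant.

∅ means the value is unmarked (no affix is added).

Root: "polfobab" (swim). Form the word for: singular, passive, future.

Attach tense future -z → polfobabz.
Attach voice passive -to → polfobabzto.
Attach number singular -ub → polfobabztoub.
Vowel harmony: no change.
Apply epenthesis: polfobabztoub → polfobabizitoub.

polfobabizitoub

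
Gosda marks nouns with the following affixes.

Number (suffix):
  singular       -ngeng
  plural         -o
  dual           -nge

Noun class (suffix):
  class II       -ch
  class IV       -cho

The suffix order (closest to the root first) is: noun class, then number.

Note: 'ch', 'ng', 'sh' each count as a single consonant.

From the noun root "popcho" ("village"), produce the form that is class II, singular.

popchochngeng

Attach noun class class II -ch → popchoch.
Attach number singular -ngeng → popchochngeng.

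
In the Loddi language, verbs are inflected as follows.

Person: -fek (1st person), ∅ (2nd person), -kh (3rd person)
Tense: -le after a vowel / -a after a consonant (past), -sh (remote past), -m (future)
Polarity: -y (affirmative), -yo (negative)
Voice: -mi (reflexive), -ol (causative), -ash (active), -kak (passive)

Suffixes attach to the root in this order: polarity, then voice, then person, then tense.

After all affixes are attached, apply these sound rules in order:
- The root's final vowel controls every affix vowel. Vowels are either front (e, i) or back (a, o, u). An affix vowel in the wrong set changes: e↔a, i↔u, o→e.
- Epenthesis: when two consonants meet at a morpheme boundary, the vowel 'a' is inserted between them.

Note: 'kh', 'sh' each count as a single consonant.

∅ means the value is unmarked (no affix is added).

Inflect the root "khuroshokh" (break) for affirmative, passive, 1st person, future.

Attach polarity affirmative -y → khuroshokhy.
Attach voice passive -kak → khuroshokhykak.
Attach person 1st person -fek → khuroshokhykakfek.
Attach tense future -m → khuroshokhykakfekm.
Apply vowel harmony: khuroshokhykakfekm → khuroshokhykakfakm.
Apply epenthesis: khuroshokhykakfakm → khuroshokhayakakafakam.

khuroshokhayakakafakam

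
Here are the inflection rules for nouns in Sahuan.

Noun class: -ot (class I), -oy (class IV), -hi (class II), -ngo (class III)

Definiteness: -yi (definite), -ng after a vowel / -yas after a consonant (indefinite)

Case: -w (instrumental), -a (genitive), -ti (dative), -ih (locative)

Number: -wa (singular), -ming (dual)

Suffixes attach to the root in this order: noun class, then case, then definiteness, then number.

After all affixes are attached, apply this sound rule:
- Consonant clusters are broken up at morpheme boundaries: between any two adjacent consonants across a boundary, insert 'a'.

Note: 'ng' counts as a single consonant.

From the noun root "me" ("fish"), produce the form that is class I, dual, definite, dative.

Attach noun class class I -ot → meot.
Attach case dative -ti → meotti.
Attach definiteness definite -yi → meottiyi.
Attach number dual -ming → meottiyiming.
Apply epenthesis: meottiyiming → meotatiyiming.

meotatiyiming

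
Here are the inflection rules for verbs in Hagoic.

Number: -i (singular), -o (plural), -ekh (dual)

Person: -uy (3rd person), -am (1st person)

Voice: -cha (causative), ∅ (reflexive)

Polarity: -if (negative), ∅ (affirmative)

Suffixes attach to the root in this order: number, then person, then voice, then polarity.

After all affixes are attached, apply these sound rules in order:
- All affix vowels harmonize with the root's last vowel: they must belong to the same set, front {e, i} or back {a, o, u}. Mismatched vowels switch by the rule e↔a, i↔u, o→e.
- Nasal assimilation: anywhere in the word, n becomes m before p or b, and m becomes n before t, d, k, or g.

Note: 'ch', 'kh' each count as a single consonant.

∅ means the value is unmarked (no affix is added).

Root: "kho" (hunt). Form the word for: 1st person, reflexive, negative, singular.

Attach number singular -i → khoi.
Attach person 1st person -am → khoiam.
voice = reflexive: zero marking, form stays khoiam.
Attach polarity negative -if → khoiamif.
Apply vowel harmony: khoiamif → khouamuf.
Nasal assimilation: no change.

khouamuf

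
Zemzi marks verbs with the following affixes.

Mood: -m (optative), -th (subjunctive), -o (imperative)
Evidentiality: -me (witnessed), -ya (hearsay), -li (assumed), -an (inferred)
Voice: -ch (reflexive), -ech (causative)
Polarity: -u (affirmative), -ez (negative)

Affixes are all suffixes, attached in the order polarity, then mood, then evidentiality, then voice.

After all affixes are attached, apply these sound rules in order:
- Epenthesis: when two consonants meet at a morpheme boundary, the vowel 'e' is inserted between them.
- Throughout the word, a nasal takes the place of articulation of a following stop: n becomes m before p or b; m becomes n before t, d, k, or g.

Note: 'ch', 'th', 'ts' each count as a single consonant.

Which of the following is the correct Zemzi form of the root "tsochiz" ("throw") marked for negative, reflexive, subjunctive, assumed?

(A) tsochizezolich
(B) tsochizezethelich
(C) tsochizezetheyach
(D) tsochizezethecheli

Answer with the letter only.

Attach polarity negative -ez → tsochizez.
Attach mood subjunctive -th → tsochizezth.
Attach evidentiality assumed -li → tsochizezthli.
Attach voice reflexive -ch → tsochizezthlich.
Apply epenthesis: tsochizezthlich → tsochizezethelich.
Nasal assimilation: no change.
So the correct form is tsochizezethelich, option (B).
(A) tsochizezolich is wrong: it uses imperative instead of subjunctive for mood.
(C) tsochizezetheyach is wrong: it uses hearsay instead of assumed for evidentiality.
(D) tsochizezethecheli is wrong: it has the affixes in the wrong order.

B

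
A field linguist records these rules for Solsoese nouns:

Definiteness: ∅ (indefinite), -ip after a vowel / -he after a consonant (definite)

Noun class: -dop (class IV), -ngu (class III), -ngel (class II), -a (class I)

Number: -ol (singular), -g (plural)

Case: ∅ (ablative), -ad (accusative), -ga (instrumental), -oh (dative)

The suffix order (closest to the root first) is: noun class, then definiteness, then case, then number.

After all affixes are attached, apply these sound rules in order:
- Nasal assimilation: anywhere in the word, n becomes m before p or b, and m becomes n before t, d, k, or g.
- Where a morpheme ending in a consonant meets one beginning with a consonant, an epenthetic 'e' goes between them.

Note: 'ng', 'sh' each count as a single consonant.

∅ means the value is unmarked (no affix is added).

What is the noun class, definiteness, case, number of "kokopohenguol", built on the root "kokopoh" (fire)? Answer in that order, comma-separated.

Segment: kokopoh-ngu-ol.
noun class: -ngu → class III.
definiteness: ∅ → indefinite.
case: ∅ → ablative.
number: -ol → singular.

class III, indefinite, ablative, singular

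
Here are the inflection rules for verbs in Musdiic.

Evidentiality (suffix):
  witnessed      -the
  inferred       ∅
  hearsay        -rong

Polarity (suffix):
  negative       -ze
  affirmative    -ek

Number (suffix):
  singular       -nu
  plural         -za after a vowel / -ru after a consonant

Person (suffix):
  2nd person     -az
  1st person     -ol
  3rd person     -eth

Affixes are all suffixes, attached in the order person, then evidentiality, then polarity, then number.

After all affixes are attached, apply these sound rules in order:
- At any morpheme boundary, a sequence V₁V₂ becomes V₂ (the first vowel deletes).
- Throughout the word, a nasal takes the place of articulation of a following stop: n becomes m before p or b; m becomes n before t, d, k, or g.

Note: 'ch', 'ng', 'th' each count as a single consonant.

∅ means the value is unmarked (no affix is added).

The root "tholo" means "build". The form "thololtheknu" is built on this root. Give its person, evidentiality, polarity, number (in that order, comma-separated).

Segment: tholo-ol-the-ek-nu.
person: -ol → 1st person.
evidentiality: -the → witnessed.
polarity: -ek → affirmative.
number: -nu → singular.

1st person, witnessed, affirmative, singular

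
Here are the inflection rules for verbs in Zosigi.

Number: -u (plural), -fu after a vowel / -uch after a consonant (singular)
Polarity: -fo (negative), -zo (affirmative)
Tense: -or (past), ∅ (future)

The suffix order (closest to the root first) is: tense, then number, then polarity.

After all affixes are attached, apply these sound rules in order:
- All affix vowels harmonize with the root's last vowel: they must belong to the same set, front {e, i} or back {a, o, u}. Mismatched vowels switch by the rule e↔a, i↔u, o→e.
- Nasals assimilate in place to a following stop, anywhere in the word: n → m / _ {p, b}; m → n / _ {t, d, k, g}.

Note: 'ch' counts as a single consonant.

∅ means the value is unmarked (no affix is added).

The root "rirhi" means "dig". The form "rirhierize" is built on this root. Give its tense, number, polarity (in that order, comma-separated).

Segment: rirhi-or-u-zo.
tense: -or → past.
number: -u → plural.
polarity: -zo → affirmative.

past, plural, affirmative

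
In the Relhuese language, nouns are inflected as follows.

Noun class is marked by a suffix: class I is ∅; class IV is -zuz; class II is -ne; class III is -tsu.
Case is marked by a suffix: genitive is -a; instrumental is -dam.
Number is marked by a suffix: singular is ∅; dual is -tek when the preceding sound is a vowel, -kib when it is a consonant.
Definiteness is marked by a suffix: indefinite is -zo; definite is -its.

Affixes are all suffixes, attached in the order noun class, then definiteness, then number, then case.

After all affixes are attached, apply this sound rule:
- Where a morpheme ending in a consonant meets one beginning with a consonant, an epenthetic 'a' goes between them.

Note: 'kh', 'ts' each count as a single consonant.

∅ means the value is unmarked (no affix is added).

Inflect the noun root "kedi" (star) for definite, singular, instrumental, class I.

kediitsadam

noun class = class I: zero marking, form stays kedi.
Attach definiteness definite -its → kediits.
number = singular: zero marking, form stays kediits.
Attach case instrumental -dam → kediitsdam.
Apply epenthesis: kediitsdam → kediitsadam.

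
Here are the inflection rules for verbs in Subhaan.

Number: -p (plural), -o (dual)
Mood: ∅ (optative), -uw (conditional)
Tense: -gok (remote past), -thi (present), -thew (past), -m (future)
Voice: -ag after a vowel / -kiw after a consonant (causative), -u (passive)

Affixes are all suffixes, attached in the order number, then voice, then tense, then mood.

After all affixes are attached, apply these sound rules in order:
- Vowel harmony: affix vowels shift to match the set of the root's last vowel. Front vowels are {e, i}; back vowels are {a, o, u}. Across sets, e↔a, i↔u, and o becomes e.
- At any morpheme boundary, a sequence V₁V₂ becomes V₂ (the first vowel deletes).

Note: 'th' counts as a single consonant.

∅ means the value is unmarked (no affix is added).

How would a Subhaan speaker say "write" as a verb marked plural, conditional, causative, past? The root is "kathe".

kathepkiwthewiw

Attach number plural -p → kathep.
Attach voice causative -kiw (after consonant 'p') → kathepkiw.
Attach tense past -thew → kathepkiwthew.
Attach mood conditional -uw → kathepkiwthewuw.
Apply vowel harmony: kathepkiwthewuw → kathepkiwthewiw.
Vowel deletion: no change.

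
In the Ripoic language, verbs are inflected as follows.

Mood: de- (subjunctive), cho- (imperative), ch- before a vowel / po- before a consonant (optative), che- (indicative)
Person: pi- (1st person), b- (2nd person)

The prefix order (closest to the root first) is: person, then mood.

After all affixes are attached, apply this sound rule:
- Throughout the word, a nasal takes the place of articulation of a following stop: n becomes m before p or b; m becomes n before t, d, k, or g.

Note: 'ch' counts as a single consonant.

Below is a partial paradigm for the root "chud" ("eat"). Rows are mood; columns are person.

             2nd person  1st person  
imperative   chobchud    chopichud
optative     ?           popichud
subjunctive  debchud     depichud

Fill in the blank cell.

pobchud

Attach person 2nd person b- → bchud.
Attach mood optative po- (before consonant 'b') → pobchud.
Nasal assimilation: no change.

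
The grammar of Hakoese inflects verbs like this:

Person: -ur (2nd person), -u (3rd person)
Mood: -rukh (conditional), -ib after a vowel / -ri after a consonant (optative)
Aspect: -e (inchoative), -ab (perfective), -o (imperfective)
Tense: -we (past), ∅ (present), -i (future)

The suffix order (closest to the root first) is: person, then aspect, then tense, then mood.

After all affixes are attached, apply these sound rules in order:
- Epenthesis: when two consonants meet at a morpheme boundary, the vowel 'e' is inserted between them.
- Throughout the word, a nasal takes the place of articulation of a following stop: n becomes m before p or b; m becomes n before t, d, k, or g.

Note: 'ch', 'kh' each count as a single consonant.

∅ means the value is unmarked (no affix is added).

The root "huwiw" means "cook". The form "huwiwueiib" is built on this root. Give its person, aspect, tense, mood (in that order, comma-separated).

Segment: huwiw-u-e-i-ib.
person: -u → 3rd person.
aspect: -e → inchoative.
tense: -i → future.
mood: -ib/ri → optative.

3rd person, inchoative, future, optative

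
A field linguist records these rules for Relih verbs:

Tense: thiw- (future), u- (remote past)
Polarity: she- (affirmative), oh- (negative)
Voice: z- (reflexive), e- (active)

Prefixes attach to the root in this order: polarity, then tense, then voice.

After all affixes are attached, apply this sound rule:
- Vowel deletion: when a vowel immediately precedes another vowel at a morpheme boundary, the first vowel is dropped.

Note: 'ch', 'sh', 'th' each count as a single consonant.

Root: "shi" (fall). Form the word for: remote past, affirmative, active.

Attach polarity affirmative she- → sheshi.
Attach tense remote past u- → usheshi.
Attach voice active e- → eusheshi.
Apply vowel deletion: eusheshi → usheshi.

usheshi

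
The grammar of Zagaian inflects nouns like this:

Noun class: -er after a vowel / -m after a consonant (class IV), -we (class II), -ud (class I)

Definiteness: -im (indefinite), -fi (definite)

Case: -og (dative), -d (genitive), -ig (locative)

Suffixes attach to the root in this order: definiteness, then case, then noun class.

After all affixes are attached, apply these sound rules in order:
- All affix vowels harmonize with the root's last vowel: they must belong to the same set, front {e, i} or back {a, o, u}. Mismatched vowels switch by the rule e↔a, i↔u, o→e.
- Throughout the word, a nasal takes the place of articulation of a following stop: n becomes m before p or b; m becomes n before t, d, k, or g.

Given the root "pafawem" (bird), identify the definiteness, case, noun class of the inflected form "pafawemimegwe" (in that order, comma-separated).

indefinite, dative, class II

Segment: pafawem-im-og-we.
definiteness: -im → indefinite.
case: -og → dative.
noun class: -we → class II.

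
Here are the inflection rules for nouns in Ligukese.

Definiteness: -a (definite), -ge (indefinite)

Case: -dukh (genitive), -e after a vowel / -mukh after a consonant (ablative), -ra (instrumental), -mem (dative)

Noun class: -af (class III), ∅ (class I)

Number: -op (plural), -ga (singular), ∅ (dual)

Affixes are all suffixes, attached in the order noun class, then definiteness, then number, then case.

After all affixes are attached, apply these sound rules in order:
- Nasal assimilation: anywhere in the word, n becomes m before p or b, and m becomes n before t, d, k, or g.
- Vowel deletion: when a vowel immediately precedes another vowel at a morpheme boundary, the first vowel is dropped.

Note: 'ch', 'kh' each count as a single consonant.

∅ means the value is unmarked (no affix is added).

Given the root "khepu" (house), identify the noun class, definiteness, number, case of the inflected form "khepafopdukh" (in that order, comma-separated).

Segment: khepu-af-a-op-dukh.
noun class: -af → class III.
definiteness: -a → definite.
number: -op → plural.
case: -dukh → genitive.

class III, definite, plural, genitive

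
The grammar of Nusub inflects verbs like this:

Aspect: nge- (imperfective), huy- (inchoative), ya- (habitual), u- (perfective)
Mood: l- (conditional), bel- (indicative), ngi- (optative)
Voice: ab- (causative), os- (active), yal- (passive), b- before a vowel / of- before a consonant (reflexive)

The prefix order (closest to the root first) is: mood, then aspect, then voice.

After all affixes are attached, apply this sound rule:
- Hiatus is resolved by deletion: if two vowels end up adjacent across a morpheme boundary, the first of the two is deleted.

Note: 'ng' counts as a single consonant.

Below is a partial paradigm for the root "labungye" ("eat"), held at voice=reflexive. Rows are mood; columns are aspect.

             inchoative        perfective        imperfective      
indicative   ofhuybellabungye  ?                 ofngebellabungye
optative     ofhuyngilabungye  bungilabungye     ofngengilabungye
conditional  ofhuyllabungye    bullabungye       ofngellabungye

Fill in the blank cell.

Attach mood indicative bel- → bellabungye.
Attach aspect perfective u- → ubellabungye.
Attach voice reflexive b- (before vowel 'u') → bubellabungye.
Vowel deletion: no change.

bubellabungye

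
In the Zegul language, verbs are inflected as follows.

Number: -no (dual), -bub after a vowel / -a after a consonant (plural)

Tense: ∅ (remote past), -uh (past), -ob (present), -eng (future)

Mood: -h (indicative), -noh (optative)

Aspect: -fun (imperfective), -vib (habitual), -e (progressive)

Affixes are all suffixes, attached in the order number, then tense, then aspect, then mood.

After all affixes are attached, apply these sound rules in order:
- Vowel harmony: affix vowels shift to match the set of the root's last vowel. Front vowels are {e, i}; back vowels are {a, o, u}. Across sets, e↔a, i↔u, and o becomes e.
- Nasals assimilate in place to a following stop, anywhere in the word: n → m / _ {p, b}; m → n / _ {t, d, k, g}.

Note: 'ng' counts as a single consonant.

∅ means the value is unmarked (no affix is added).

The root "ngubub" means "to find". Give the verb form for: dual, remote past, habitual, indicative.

Attach number dual -no → ngububno.
tense = remote past: zero marking, form stays ngububno.
Attach aspect habitual -vib → ngububnovib.
Attach mood indicative -h → ngububnovibh.
Apply vowel harmony: ngububnovibh → ngububnovubh.
Nasal assimilation: no change.

ngububnovubh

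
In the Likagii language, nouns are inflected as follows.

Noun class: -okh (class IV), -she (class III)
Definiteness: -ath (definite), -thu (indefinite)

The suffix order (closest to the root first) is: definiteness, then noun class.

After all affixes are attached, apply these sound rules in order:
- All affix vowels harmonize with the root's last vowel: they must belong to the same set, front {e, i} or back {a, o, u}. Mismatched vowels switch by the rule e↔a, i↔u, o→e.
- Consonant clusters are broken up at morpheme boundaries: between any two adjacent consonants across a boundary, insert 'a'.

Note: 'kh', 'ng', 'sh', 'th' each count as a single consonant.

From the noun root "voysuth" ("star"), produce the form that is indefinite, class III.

voysuthathusha

Attach definiteness indefinite -thu → voysuththu.
Attach noun class class III -she → voysuththushe.
Apply vowel harmony: voysuththushe → voysuththusha.
Apply epenthesis: voysuththusha → voysuthathusha.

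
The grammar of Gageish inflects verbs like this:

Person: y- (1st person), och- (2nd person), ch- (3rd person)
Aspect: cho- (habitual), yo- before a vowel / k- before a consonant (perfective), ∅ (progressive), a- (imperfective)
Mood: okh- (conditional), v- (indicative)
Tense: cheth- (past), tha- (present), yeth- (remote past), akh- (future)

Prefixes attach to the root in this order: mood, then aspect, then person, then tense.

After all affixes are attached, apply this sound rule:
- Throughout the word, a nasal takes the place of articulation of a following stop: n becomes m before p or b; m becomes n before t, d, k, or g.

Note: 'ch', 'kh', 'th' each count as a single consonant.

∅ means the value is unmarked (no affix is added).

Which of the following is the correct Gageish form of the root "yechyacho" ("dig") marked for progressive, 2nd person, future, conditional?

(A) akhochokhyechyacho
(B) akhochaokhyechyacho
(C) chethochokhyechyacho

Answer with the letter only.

A

Attach mood conditional okh- → okhyechyacho.
aspect = progressive: zero marking, form stays okhyechyacho.
Attach person 2nd person och- → ochokhyechyacho.
Attach tense future akh- → akhochokhyechyacho.
Nasal assimilation: no change.
So the correct form is akhochokhyechyacho, option (A).
(C) chethochokhyechyacho is wrong: it uses past instead of future for tense.
(B) akhochaokhyechyacho is wrong: it uses imperfective instead of progressive for aspect.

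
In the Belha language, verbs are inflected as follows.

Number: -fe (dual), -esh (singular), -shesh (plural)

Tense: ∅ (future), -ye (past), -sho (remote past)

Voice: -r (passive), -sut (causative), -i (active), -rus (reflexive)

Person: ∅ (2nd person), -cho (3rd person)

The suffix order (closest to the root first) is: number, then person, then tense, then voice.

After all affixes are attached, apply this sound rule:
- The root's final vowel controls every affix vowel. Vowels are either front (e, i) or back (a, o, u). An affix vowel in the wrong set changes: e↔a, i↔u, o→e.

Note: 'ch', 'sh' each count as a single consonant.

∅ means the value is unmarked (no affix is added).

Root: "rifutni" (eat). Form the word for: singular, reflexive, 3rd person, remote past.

rifutnieshchesheris

Attach number singular -esh → rifutniesh.
Attach person 3rd person -cho → rifutnieshcho.
Attach tense remote past -sho → rifutnieshchosho.
Attach voice reflexive -rus → rifutnieshchoshorus.
Apply vowel harmony: rifutnieshchoshorus → rifutnieshchesheris.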